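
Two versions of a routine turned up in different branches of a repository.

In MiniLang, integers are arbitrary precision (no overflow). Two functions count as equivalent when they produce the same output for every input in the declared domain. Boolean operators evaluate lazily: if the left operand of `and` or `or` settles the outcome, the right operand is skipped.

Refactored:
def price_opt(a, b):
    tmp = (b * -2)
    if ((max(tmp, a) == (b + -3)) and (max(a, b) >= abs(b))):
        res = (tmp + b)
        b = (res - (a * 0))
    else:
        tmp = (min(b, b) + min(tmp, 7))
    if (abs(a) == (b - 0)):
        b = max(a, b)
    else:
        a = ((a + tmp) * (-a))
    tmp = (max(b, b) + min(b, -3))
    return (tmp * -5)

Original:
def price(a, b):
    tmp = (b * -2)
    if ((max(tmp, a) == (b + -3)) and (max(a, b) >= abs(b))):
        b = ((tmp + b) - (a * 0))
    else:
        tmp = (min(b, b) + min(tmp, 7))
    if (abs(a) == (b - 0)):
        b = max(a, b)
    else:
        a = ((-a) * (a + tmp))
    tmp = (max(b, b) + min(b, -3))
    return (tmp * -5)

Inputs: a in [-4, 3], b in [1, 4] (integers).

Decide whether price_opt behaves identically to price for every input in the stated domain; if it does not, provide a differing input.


Equivalent — the differences include local variable names differ; and statement counts differ, yet no declared input distinguishes the two.
Tracing a=2, b=4: price: tmp becomes -8; next ((max(tmp, a) == (b + -3)) and (max(a, b) >= abs(b))) evaluates to false; next tmp becomes -4; next (abs(a) == (b - 0)) evaluates to false; next a becomes 4; next tmp becomes 1; next final value -5 | price_opt: tmp becomes -8; next ((max(tmp, a) == (b + -3)) and (max(a, b) >= abs(b))) evaluates to false; next tmp becomes -4; next (abs(a) == (b - 0)) evaluates to false; next a becomes 4; next tmp becomes 1; next final value -5 — matching result -5.
Every one of the 32 inputs gives matching results.
verdict: equivalent


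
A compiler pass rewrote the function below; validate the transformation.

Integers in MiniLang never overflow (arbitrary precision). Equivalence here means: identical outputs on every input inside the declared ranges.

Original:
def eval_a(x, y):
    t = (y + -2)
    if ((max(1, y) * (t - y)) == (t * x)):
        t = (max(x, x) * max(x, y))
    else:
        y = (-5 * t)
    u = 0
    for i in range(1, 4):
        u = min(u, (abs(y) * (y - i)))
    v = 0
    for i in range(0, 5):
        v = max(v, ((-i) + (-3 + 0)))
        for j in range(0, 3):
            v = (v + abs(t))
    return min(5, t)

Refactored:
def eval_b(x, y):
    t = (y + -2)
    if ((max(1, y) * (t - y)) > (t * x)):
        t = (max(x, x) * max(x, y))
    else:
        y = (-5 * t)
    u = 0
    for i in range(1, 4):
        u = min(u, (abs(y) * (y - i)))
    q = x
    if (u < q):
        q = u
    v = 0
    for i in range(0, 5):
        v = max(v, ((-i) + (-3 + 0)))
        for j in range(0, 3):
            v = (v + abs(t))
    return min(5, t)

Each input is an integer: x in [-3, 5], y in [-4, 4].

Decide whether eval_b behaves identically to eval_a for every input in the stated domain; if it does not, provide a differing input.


These are not equivalent — on x=1, y=-4 the outputs split (-6 vs 1).
eval_a: t=-6, then ((max(1, y) * (t - y)) == (t * x)) is false, then y=30, then u=0, then (i=1), then u=0, then (i=2), then u=0, then (i=3), then u=0, then v=0, then (i=0), then v=0, then (j=0), then v=6, then (j=1), then v=12, then (j=2), then v=18, then (i=1), then v=18, then (j=0), then v=24, then (j=1), then v=30, then (j=2), then v=36, then (i=2), then v=36, then (j=0), then v=42, then (j=1), then v=48, then (j=2), then v=54, then (i=3), then v=54, then (j=0), then v=60, then (j=1), then v=66, then (j=2), then v=72, then (i=4), then v=72, then (j=0), then v=78, then (j=1), then v=84, then (j=2), then v=90, then returns -6
eval_b: t=-6, then ((max(1, y) * (t - y)) > (t * x)) is true, then t=1, then u=0, then (i=1), then u=-20, then (i=2), then u=-24, then (i=3), then u=-28, then q=1, then (u < q) is true, then q=-28, then v=0, then (i=0), then v=0, then (j=0), then v=1, then (j=1), then v=2, then (j=2), then v=3, then (i=1), then v=3, then (j=0), then v=4, then (j=1), then v=5, then (j=2), then v=6, then (i=2), then v=6, then (j=0), then v=7, then (j=1), then v=8, then (j=2), then v=9, then (i=3), then v=9, then (j=0), then v=10, then (j=1), then v=11, then (j=2), then v=12, then (i=4), then v=12, then (j=0), then v=13, then (j=1), then v=14, then (j=2), then v=15, then returns 1
verdict: not equivalent; witness: x=1, y=-4


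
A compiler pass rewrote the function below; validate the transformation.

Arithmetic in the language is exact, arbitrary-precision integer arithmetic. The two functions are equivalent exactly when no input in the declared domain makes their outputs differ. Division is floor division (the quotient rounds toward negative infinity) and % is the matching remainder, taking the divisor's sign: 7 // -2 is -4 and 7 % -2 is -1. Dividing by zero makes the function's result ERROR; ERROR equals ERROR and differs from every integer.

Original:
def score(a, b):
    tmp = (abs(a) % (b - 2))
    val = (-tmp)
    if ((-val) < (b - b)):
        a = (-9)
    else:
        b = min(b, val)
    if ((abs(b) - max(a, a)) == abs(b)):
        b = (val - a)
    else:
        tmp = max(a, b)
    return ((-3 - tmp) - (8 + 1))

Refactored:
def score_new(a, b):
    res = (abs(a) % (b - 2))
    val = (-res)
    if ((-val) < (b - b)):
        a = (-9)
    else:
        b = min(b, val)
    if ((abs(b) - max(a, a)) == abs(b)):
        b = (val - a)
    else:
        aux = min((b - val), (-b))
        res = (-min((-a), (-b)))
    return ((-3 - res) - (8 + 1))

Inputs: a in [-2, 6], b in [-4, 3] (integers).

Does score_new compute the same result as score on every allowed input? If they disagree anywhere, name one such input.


Equivalent — the differences include min/max/abs usage differs; and statement counts differ; and arithmetic usage differs; and local variable names differ, yet no declared input distinguishes the two.
As a probe, take a=5, b=2: score runs a zero divisor aborts: ERROR; score_new runs a zero divisor aborts: ERROR; both end at ERROR.
Every one of the 72 inputs gives matching results.
verdict: equivalent


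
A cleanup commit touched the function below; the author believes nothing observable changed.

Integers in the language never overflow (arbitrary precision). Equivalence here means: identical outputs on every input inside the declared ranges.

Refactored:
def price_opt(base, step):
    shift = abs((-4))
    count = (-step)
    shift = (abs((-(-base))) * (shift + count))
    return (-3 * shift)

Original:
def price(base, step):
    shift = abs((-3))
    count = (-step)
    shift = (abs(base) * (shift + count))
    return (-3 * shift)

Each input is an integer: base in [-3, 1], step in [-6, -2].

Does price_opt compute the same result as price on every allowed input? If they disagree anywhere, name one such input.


Not equivalent: base=-3, step=-6 separates them (-81 vs -90).
price: shift := 3 | count := 6 | shift := 27 | result -81
price_opt: shift := 4 | count := 6 | shift := 30 | result -90
verdict: not equivalent; witness: base=-3, step=-6


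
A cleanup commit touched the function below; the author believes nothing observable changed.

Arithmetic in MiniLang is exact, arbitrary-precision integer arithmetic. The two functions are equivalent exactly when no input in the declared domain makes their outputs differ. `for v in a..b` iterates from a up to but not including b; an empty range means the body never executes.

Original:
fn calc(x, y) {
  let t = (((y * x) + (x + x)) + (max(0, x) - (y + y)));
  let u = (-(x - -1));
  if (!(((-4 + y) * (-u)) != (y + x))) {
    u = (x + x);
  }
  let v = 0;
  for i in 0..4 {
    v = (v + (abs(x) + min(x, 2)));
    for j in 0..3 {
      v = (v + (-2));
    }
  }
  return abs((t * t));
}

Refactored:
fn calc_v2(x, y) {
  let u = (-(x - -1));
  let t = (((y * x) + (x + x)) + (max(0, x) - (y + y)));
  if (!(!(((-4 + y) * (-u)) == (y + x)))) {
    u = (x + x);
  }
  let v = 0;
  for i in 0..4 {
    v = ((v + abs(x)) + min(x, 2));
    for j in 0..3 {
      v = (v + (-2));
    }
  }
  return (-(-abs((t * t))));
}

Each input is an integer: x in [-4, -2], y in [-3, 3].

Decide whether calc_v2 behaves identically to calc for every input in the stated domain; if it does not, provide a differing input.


The two versions differ — the changes include boolean connective usage differs; comparison usage differs.
One worked example (x=-4, y=-3) — calc: t := 10 | u := 3 | (!(((-4 + y) * (-u)) != (y + x))): false | v := 0 | iter i=0: | v := 0 | iter j=0: | v := -2 | iter j=1: | v := -4 | iter j=2: | v := -6 | iter i=1: | v := -6 | iter j=0: | v := -8 | iter j=1: | v := -10 | iter j=2: | v := -12 | iter i=2: | v := -12 | iter j=0: | v := -14 | iter j=1: | v := -16 | iter j=2: | v := -18 | iter i=3: | v := -18 | iter j=0: | v := -20 | iter j=1: | v := -22 | iter j=2: | v := -24 | result 100; calc_v2: u := 3 | t := 10 | (!(!(((-4 + y) * (-u)) == (y + x)))): false | v := 0 | iter i=0: | v := 0 | iter j=0: | v := -2 | iter j=1: | v := -4 | iter j=2: | v := -6 | iter i=1: | v := -6 | iter j=0: | v := -8 | iter j=1: | v := -10 | iter j=2: | v := -12 | iter i=2: | v := -12 | iter j=0: | v := -14 | iter j=1: | v := -16 | iter j=2: | v := -18 | iter i=3: | v := -18 | iter j=0: | v := -20 | iter j=1: | v := -22 | iter j=2: | v := -24 | result 100; agreement on 100.
Every one of the 21 inputs gives matching results.
verdict: equivalent


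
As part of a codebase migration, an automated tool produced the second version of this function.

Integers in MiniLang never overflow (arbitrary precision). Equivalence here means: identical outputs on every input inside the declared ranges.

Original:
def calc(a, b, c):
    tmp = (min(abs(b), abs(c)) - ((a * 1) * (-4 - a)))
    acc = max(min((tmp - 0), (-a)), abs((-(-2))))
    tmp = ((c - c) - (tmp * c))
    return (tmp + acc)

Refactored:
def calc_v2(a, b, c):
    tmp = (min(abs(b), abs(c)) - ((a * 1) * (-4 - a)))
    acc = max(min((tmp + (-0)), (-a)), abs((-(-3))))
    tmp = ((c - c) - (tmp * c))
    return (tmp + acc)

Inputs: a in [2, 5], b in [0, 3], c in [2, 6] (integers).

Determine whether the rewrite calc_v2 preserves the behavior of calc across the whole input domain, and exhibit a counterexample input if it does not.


Take a=2, b=0, c=2.
calc: tmp becomes 12; next acc becomes 2; next tmp becomes -24; next final value -22
calc_v2: tmp becomes 12; next acc becomes 3; next tmp becomes -24; next final value -21
-22 != -21, so the rewrite changes behavior.
verdict: not equivalent; witness: a=2, b=0, c=2


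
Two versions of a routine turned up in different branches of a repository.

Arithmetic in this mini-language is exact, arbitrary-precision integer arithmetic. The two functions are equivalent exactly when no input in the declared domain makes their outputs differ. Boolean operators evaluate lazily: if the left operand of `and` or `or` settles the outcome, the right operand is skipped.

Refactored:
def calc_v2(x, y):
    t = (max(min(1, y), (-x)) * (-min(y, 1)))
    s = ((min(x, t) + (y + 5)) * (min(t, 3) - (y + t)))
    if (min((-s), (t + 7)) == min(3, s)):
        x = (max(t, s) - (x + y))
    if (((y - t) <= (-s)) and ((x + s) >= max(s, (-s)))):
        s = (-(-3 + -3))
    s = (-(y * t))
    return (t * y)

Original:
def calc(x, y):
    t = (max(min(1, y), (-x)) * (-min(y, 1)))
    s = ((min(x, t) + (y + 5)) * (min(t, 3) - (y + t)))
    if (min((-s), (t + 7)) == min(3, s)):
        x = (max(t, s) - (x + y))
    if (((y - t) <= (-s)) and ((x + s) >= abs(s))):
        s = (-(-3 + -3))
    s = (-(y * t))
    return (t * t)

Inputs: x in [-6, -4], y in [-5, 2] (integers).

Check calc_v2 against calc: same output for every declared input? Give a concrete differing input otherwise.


Input x=-6, y=-5: 900 from calc versus -150 from calc_v2.
verdict: not equivalent; witness: x=-6, y=-5


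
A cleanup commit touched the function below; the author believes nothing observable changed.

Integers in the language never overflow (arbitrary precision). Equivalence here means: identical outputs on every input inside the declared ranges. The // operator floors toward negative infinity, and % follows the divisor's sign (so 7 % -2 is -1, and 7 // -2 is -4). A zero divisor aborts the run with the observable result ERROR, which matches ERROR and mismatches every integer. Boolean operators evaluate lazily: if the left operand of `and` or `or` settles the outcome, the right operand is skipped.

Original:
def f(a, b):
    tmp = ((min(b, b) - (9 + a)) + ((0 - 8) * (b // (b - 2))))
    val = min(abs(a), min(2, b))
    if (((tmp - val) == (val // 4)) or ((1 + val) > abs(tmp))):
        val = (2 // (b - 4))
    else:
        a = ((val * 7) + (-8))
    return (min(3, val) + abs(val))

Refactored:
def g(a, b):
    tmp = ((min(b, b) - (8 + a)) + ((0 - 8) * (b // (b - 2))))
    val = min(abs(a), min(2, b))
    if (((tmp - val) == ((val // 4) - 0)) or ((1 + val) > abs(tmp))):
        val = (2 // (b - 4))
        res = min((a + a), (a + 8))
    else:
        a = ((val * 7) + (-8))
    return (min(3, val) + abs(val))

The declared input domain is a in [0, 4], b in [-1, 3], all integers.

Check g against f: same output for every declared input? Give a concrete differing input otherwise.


There is a counterexample at a=2, b=1: 2 on one side, 0 on the other.
f: tmp becomes -2; next val becomes 1; next (((tmp - val) == (val // 4)) or ((1 + val) > abs(tmp))) evaluates to false; next a becomes -1; next final value 2
g: tmp becomes -1; next val becomes 1; next (((tmp - val) == ((val // 4) - 0)) or ((1 + val) > abs(tmp))) evaluates to true; next val becomes -1; next res becomes 4; next final value 0
verdict: not equivalent; witness: a=2, b=1


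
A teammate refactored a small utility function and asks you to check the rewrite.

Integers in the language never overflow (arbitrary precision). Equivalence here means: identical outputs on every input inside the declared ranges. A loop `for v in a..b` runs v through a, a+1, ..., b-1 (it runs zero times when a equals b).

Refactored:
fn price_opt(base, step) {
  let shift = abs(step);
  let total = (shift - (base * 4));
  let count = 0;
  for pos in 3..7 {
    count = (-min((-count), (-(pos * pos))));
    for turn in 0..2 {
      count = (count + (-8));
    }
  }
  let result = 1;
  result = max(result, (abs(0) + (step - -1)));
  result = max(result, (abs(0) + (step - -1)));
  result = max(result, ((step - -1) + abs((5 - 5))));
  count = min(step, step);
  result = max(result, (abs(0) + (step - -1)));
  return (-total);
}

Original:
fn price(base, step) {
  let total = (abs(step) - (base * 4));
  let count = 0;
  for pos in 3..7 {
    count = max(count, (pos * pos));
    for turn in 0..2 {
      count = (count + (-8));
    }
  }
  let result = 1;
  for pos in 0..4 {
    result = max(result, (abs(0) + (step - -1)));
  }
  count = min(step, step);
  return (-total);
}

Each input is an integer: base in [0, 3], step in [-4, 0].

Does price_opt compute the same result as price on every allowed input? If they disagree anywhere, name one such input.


Side by side, the visible changes include: statement counts differ; loop structure differs; local variable names differ; arithmetic usage differs; constant usage differs; min/max/abs usage differs.
Tracing base=1, step=-2: price: total=-2, then count=0, then (pos=3), then count=9, then (turn=0), then count=1, then (turn=1), then count=-7, then (pos=4), then count=16, then (turn=0), then count=8, then (turn=1), then count=0, then (pos=5), then count=25, then (turn=0), then count=17, then (turn=1), then count=9, then (pos=6), then count=36, then (turn=0), then count=28, then (turn=1), then count=20, then result=1, then (pos=0), then result=1, then (pos=1), then result=1, then (pos=2), then result=1, then (pos=3), then result=1, then count=-2, then returns 2 | price_opt: shift=2, then total=-2, then count=0, then (pos=3), then count=9, then (turn=0), then count=1, then (turn=1), then count=-7, then (pos=4), then count=16, then (turn=0), then count=8, then (turn=1), then count=0, then (pos=5), then count=25, then (turn=0), then count=17, then (turn=1), then count=9, then (pos=6), then count=36, then (turn=0), then count=28, then (turn=1), then count=20, then result=1, then result=1, then result=1, then result=1, then count=-2, then result=1, then returns 2 — matching result 2.
Every one of the 20 inputs gives matching results.
verdict: equivalent


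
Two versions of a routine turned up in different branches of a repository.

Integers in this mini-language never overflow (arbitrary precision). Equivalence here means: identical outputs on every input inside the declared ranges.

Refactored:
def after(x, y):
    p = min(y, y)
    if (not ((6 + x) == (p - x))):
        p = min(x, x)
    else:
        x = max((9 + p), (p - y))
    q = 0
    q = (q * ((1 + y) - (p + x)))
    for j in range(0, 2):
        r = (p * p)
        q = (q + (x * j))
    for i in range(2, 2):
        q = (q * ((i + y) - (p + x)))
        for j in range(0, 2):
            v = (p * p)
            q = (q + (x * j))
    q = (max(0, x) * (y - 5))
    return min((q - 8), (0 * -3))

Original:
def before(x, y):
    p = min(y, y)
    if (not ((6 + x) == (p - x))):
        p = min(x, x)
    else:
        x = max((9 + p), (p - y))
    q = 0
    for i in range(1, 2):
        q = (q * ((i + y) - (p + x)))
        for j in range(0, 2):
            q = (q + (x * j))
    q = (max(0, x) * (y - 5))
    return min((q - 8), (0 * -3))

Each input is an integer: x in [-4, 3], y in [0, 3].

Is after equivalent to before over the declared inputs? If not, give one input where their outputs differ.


Comparing the listings, the differences include: constant usage differs, plus local variable names differ, plus statement counts differ, plus arithmetic usage differs, plus loop structure differs.
As a probe, take x=-4, y=0: before runs p := 0 | (not ((6 + x) == (p - x))): true | p := -4 | q := 0 | iter i=1: | q := 0 | iter j=0: | q := 0 | iter j=1: | q := -4 | q := 0 | result -8; after runs p := 0 | (not ((6 + x) == (p - x))): true | p := -4 | q := 0 | q := 0 | iter j=0: | r := 16 | q := 0 | iter j=1: | r := 16 | q := -4 | loop over i: empty range | q := 0 | result -8; both end at -8.
An exhaustive pass over the 32 declared inputs shows identical outputs.
verdict: equivalent


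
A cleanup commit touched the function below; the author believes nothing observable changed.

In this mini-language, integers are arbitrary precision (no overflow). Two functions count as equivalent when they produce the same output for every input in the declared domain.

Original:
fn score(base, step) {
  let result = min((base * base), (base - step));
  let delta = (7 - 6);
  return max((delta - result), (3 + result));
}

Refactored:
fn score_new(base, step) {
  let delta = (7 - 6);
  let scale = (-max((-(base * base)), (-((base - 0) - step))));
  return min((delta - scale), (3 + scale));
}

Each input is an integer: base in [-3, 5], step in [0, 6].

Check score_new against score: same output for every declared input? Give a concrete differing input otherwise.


Input base=-3, step=0: 4 from score versus 0 from score_new.
verdict: not equivalent; witness: base=-3, step=0


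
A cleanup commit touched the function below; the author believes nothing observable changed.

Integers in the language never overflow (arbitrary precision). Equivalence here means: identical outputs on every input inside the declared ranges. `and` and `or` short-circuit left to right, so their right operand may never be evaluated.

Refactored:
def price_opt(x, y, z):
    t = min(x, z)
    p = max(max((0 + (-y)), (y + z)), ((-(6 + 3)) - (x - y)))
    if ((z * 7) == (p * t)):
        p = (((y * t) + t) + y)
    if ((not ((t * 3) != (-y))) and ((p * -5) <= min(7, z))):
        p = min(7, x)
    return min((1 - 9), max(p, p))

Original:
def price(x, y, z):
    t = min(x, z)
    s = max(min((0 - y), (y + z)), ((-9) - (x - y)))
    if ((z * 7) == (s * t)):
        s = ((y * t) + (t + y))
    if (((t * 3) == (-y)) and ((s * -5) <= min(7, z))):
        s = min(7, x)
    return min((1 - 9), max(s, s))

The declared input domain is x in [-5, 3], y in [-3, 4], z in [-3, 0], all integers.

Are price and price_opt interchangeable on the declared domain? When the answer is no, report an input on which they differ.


Not equivalent: x=-5, y=4, z=0 separates them (-21 vs -8).
price: t := -5 | s := 0 | ((z * 7) == (s * t)): true | s := -21 | (((t * 3) == (-y)) and ((s * -5) <= min(7, z))): false | result -21
price_opt: t := -5 | p := 4 | ((z * 7) == (p * t)): false | ((not ((t * 3) != (-y))) and ((p * -5) <= min(7, z))): false | result -8
verdict: not equivalent; witness: x=-5, y=4, z=0


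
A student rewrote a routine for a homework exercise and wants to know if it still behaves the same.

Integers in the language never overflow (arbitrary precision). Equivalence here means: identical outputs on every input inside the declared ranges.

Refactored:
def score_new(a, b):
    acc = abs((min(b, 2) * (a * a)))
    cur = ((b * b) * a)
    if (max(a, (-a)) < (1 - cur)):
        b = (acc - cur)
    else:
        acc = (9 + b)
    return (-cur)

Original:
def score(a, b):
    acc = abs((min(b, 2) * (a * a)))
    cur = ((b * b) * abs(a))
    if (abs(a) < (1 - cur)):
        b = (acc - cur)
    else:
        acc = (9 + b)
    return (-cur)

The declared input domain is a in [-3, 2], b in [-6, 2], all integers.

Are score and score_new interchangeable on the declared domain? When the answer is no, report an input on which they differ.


a=-3, b=-6 yields -108 from score but 108 from score_new.
verdict: not equivalent; witness: a=-3, b=-6


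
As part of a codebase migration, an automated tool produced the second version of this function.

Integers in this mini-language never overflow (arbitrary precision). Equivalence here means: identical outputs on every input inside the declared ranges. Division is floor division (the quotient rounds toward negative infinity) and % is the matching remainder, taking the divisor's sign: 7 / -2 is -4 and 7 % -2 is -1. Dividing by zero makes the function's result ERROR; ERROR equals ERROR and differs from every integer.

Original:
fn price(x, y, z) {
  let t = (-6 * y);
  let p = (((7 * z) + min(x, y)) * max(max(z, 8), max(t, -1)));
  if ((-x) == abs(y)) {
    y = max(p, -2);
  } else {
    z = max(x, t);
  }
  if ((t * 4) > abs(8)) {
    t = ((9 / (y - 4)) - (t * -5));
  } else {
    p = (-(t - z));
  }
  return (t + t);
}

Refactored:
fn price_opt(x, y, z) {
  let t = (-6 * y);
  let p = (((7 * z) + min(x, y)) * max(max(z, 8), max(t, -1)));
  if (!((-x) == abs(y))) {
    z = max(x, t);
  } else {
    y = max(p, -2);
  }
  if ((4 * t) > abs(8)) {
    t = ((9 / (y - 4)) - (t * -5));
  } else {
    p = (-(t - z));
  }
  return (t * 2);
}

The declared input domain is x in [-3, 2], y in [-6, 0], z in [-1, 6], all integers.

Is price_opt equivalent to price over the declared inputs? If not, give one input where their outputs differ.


The two versions differ — the changes include constant usage differs; arithmetic usage differs; boolean connective usage differs.
Tracing x=1, y=-4, z=4: price: t = 24; p = 576; ((-x) == abs(y)) -> false; z = 24; ((t * 4) > abs(8)) -> true; t = 118; return 236 | price_opt: t = 24; p = 576; (!((-x) == abs(y))) -> true; z = 24; ((4 * t) > abs(8)) -> true; t = 118; return 236 — matching result 236.
An exhaustive pass over the 336 declared inputs shows identical outputs.
verdict: equivalent


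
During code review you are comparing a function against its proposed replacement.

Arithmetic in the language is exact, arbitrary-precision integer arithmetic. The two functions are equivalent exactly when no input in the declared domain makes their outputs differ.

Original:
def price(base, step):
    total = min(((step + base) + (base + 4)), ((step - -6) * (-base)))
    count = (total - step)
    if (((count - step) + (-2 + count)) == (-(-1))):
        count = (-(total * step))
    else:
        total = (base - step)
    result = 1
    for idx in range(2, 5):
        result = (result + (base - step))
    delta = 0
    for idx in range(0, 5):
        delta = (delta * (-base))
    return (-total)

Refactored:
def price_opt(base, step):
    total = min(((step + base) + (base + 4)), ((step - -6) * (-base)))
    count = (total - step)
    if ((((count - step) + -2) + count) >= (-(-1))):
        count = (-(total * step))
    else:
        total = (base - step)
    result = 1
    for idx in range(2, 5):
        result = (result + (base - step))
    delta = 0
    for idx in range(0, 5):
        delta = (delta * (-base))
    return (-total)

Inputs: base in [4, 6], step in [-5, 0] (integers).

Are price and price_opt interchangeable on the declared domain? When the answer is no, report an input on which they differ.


On input base=4, step=-5, price returns -9 while price_opt returns 4.
verdict: not equivalent; witness: base=4, step=-5


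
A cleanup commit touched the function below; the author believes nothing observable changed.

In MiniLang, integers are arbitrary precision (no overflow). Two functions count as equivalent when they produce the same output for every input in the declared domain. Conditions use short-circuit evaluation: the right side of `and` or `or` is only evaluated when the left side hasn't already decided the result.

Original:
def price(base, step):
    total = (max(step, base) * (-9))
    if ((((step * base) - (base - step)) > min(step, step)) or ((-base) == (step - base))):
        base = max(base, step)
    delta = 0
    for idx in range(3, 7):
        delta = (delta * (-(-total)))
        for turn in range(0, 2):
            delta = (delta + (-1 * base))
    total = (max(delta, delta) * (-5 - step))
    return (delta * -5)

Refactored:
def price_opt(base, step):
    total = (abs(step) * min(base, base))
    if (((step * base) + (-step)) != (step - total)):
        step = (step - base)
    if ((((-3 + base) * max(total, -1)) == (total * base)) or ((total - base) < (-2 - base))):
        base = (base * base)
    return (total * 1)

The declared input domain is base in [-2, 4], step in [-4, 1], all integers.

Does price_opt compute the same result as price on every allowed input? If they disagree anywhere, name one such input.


Consider the input base=-2, step=-4.
price: total becomes 18; next ((((step * base) - (base - step)) > min(step, step)) or ((-base) == (step - base))) evaluates to true; next base becomes -2; next delta becomes 0; next at idx=3:; next delta becomes 0; next at turn=0:; next delta becomes 2; next at turn=1:; next delta becomes 4; next at idx=4:; next delta becomes 72; next at turn=0:; next delta becomes 74; next at turn=1:; next delta becomes 76; next at idx=5:; next delta becomes 1368; next at turn=0:; next delta becomes 1370; next at turn=1:; next delta becomes 1372; next at idx=6:; next delta becomes 24696; next at turn=0:; next delta becomes 24698; next at turn=1:; next delta becomes 24700; next total becomes -24700; next final value -123500
price_opt: total becomes -8; next (((step * base) + (-step)) != (step - total)) evaluates to true; next step becomes -2; next ((((-3 + base) * max(total, -1)) == (total * base)) or ((total - base) < (-2 - base))) evaluates to true; next base becomes 4; next final value -8
-123500 against -8: the behavior changed.
verdict: not equivalent; witness: base=-2, step=-4


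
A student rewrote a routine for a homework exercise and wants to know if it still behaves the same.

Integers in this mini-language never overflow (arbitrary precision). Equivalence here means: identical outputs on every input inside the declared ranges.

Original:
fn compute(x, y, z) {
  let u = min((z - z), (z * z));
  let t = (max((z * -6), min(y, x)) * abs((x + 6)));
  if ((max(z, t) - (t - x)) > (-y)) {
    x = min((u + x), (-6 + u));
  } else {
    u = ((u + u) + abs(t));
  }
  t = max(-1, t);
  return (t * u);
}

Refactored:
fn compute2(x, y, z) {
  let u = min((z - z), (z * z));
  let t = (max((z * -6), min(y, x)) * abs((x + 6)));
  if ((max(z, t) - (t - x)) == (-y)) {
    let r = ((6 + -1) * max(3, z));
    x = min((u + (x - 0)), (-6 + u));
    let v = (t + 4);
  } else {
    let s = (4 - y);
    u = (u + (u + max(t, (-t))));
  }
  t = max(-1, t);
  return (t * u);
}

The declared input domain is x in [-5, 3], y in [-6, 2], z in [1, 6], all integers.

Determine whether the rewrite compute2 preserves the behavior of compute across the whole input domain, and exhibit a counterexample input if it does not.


The rewrite breaks on x=-5, y=-6, z=5, where the results are -6 and 0.
compute: u := 0 | t := -6 | ((max(z, t) - (t - x)) > (-y)): false | u := 6 | t := -1 | result -6
compute2: u := 0 | t := -6 | ((max(z, t) - (t - x)) == (-y)): true | r := 25 | x := -6 | v := -2 | t := -1 | result 0
verdict: not equivalent; witness: x=-5, y=-6, z=5


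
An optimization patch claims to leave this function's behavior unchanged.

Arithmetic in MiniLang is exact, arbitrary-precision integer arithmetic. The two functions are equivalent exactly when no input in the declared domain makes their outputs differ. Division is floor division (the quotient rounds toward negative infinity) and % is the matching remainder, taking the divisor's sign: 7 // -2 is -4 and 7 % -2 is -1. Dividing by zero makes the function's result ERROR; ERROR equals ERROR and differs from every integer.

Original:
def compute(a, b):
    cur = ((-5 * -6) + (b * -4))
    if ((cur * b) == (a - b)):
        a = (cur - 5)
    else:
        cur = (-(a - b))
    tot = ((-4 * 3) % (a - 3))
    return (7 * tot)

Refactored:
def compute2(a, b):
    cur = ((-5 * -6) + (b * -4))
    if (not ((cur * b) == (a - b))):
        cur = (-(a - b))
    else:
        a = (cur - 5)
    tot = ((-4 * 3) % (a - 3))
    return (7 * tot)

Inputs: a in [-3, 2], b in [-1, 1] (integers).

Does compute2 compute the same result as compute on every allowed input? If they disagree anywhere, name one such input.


Although boolean connective usage differs, 18/18 inputs agree.
verdict: equivalent


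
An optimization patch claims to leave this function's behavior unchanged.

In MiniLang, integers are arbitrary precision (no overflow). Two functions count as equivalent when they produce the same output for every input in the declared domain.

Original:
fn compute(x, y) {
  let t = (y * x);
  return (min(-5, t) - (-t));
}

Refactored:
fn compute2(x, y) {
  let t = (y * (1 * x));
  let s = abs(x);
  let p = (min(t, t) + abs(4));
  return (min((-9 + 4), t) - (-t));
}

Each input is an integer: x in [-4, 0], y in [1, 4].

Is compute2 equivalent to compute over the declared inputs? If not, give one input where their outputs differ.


Behavior is preserved: although local variable names differ; also min/max/abs usage differs; also arithmetic usage differs; also statement counts differ; also constant usage differs, the outputs never diverge.
One worked example (x=-3, y=2) — compute: t=-6, then returns -12; compute2: t=-6, then s=3, then p=-2, then returns -12; agreement on -12.
An exhaustive pass over the 20 declared inputs shows identical outputs.
verdict: equivalent


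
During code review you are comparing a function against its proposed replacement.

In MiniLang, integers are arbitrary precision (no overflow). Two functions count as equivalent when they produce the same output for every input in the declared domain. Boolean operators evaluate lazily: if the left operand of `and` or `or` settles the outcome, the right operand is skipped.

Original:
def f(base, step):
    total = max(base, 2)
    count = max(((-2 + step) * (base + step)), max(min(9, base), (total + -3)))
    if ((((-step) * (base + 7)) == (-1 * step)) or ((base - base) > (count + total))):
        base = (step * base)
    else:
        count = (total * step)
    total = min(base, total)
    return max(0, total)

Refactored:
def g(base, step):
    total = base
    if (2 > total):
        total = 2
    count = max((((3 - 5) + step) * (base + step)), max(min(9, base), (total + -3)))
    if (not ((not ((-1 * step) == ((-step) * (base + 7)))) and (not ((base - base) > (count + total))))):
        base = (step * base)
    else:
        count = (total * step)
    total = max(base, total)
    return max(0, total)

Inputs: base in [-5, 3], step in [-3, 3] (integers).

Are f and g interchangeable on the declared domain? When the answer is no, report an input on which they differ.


There is a counterexample at base=-5, step=-3: 0 on one side, 2 on the other.
f: total = 2; count = 40; ((((-step) * (base + 7)) == (-1 * step)) or ((base - base) > (count + total))) -> false; count = -6; total = -5; return 0
g: total = -5; (2 > total) -> true; total = 2; count = 40; (not ((not ((-1 * step) == ((-step) * (base + 7)))) and (not ((base - base) > (count + total))))) -> false; count = -6; total = 2; return 2
verdict: not equivalent; witness: base=-5, step=-3


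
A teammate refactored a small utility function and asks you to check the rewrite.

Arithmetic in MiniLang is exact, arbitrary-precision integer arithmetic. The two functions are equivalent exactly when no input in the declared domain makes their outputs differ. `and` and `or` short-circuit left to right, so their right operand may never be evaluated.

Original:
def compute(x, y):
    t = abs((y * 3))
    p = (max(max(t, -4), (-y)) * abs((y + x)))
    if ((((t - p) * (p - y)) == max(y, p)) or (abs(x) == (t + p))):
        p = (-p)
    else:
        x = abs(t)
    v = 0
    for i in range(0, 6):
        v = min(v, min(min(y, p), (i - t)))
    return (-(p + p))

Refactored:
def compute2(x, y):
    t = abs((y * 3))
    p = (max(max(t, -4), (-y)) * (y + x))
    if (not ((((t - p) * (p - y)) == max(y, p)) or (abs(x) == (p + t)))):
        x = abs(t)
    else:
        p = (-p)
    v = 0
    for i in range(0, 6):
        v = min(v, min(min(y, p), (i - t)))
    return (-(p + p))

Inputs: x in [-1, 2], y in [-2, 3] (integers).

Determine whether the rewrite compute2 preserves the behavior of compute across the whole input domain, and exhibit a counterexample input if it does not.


Run the pair on x=-1, y=-2.
compute: t := 6 | p := 18 | ((((t - p) * (p - y)) == max(y, p)) or (abs(x) == (t + p))): false | x := 6 | v := 0 | iter i=0: | v := -6 | iter i=1: | v := -6 | iter i=2: | v := -6 | iter i=3: | v := -6 | iter i=4: | v := -6 | iter i=5: | v := -6 | result -36
compute2: t := 6 | p := -18 | (not ((((t - p) * (p - y)) == max(y, p)) or (abs(x) == (p + t)))): true | x := 6 | v := 0 | iter i=0: | v := -18 | iter i=1: | v := -18 | iter i=2: | v := -18 | iter i=3: | v := -18 | iter i=4: | v := -18 | iter i=5: | v := -18 | result 36
-36 against 36: the behavior changed.
verdict: not equivalent; witness: x=-1, y=-2


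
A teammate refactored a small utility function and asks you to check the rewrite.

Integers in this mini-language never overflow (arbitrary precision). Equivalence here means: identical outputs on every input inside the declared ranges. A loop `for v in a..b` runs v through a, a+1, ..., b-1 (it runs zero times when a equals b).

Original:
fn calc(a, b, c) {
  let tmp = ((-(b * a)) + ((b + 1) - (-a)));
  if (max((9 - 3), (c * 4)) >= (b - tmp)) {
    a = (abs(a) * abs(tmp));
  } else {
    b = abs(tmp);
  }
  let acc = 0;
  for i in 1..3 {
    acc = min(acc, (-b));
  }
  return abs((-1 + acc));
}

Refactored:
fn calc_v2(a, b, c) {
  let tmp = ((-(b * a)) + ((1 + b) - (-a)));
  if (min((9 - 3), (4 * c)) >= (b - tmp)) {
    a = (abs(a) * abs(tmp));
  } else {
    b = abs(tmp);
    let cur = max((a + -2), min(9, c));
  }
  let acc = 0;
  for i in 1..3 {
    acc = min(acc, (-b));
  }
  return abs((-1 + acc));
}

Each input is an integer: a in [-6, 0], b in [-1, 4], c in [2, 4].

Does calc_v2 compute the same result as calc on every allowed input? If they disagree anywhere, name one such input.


Try a=-6, b=-1, c=3.
calc: tmp=-12, then (max((9 - 3), (c * 4)) >= (b - tmp)) is true, then a=72, then acc=0, then (i=1), then acc=0, then (i=2), then acc=0, then returns 1
calc_v2: tmp=-12, then (min((9 - 3), (4 * c)) >= (b - tmp)) is false, then b=12, then cur=3, then acc=0, then (i=1), then acc=-12, then (i=2), then acc=-12, then returns 13
1 and 13 differ, so these are not the same function on this domain.
verdict: not equivalent; witness: a=-6, b=-1, c=3


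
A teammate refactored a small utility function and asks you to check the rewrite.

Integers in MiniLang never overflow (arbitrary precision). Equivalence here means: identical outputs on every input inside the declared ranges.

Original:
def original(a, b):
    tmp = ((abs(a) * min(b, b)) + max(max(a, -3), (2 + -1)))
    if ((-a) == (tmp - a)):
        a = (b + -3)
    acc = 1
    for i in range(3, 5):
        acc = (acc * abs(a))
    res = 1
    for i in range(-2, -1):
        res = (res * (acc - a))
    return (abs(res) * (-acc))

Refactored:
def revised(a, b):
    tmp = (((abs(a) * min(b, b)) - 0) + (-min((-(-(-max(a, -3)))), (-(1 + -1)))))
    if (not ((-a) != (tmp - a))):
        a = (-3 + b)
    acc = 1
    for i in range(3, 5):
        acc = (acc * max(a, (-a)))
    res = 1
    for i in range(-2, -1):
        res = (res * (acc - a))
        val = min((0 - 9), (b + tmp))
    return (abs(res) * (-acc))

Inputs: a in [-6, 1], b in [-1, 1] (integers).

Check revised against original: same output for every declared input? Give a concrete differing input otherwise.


Consider the input a=-6, b=0.
original: tmp becomes 1; next ((-a) == (tmp - a)) evaluates to false; next acc becomes 1; next at i=3:; next acc becomes 6; next at i=4:; next acc becomes 36; next res becomes 1; next at i=-2:; next res becomes 42; next final value -1512
revised: tmp becomes 0; next (not ((-a) != (tmp - a))) evaluates to true; next a becomes -3; next acc becomes 1; next at i=3:; next acc becomes 3; next at i=4:; next acc becomes 9; next res becomes 1; next at i=-2:; next res becomes 12; next val becomes -9; next final value -108
-1512 vs -108 — the two versions disagree here.
verdict: not equivalent; witness: a=-6, b=0


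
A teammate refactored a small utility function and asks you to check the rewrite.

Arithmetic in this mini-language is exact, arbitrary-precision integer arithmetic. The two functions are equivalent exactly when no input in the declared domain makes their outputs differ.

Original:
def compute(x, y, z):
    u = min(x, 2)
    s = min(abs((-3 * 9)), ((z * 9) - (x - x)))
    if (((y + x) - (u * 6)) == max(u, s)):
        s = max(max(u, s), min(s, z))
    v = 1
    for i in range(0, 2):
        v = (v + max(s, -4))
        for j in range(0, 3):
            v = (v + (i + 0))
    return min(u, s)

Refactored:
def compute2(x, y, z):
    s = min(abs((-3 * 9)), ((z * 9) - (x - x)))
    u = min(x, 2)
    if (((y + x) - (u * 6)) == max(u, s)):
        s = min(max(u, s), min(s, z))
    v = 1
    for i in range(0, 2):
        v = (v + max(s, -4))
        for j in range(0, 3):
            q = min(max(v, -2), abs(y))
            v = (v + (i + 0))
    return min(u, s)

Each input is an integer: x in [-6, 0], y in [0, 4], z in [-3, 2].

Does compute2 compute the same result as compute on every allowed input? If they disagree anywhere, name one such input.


Try x=0, y=0, z=-3.
compute: u := 0 | s := -27 | (((y + x) - (u * 6)) == max(u, s)): true | s := 0 | v := 1 | iter i=0: | v := 1 | iter j=0: | v := 1 | iter j=1: | v := 1 | iter j=2: | v := 1 | iter i=1: | v := 1 | iter j=0: | v := 2 | iter j=1: | v := 3 | iter j=2: | v := 4 | result 0
compute2: s := -27 | u := 0 | (((y + x) - (u * 6)) == max(u, s)): true | s := -27 | v := 1 | iter i=0: | v := -3 | iter j=0: | q := -2 | v := -3 | iter j=1: | q := -2 | v := -3 | iter j=2: | q := -2 | v := -3 | iter i=1: | v := -7 | iter j=0: | q := -2 | v := -6 | iter j=1: | q := -2 | v := -5 | iter j=2: | q := -2 | v := -4 | result -27
0 != -27, so the rewrite changes behavior.
verdict: not equivalent; witness: x=0, y=0, z=-3


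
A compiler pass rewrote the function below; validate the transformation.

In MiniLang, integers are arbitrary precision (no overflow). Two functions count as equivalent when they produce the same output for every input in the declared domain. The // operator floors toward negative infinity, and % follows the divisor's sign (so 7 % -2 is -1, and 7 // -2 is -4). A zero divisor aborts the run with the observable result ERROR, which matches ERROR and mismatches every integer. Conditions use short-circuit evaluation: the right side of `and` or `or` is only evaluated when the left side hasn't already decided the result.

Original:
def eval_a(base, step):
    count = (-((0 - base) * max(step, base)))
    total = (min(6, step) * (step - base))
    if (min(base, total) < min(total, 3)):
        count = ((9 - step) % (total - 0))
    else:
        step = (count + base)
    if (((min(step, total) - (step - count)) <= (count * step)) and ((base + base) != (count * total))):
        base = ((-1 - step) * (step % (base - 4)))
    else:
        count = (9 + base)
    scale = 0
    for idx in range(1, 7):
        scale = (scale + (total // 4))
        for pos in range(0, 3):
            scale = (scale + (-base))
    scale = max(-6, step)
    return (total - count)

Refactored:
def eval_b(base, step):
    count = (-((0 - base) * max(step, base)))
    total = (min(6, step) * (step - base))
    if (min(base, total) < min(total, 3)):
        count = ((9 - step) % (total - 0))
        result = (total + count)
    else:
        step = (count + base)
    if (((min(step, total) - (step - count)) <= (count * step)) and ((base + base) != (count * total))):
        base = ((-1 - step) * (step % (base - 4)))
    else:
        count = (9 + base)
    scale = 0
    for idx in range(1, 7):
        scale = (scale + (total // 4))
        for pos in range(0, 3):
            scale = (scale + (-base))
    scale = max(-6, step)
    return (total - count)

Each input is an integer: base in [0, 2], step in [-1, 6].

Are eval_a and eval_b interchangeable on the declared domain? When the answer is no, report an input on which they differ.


Changes here: local variable names differ, arithmetic usage differs, statement counts differ; the full 24-point sweep finds no disagreement.
verdict: equivalent
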